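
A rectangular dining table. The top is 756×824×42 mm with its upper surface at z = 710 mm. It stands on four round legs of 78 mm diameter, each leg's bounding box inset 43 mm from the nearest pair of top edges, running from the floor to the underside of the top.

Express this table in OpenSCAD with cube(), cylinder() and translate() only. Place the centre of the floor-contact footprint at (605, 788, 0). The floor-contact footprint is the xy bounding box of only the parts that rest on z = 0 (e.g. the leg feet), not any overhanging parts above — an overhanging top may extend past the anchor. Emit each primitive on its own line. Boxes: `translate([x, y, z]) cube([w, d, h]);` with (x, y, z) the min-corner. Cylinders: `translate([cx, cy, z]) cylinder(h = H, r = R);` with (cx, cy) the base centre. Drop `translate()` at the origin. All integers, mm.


// leg_h = 710 - 42 = 668
translate([227, 376, 668]) cube([756, 824, 42]);
translate([309, 458, 0]) cylinder(h = 668, r = 39);
translate([901, 458, 0]) cylinder(h = 668, r = 39);
translate([309, 1118, 0]) cylinder(h = 668, r = 39);
translate([901, 1118, 0]) cylinder(h = 668, r = 39);


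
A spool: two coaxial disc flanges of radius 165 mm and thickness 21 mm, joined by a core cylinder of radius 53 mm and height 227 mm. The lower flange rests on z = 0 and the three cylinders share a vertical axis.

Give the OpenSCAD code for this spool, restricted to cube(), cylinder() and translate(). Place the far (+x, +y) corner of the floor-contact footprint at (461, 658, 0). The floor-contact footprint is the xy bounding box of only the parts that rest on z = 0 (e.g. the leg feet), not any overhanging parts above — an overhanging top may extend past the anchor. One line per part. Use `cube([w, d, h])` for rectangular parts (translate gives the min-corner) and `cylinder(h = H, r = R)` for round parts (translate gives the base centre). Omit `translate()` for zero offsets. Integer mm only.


translate([296, 493, 0]) cylinder(h = 21, r = 165);
translate([296, 493, 21]) cylinder(h = 227, r = 53);
translate([296, 493, 248]) cylinder(h = 21, r = 165);


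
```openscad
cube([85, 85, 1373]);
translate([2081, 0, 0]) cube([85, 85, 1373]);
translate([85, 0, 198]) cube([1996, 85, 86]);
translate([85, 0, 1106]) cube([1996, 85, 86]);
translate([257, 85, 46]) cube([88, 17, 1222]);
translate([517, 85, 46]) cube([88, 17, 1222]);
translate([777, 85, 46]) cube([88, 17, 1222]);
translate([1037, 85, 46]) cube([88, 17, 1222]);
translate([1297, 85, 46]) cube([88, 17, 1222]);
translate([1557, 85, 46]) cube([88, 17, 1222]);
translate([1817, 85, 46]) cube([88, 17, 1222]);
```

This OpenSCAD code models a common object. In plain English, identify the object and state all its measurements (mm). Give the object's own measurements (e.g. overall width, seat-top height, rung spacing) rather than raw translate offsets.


A fence section. Two 85×85 mm posts, 1373 mm tall, stand on the floor with a clear span of 1996 mm between their inner faces. Two horizontal rails of 85×86 mm section span the gap between the posts with their undersides at z = 198 mm and z = 1106 mm, flush with the posts' −y face. 7 pickets, each 88 mm wide, 17 mm thick and 1222 mm tall, are fixed to the +y face of the rails with their bottoms at z = 46 mm, spaced across the span with a 172 mm gap after the −x post and between neighbouring pickets, with 176 mm left before the +x post.


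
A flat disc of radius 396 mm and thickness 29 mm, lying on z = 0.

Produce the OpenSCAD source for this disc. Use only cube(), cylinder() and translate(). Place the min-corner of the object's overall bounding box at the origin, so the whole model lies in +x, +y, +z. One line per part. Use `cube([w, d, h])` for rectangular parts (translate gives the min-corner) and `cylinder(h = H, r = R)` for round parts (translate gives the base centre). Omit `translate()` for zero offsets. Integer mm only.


translate([396, 396, 0]) cylinder(h = 29, r = 396);


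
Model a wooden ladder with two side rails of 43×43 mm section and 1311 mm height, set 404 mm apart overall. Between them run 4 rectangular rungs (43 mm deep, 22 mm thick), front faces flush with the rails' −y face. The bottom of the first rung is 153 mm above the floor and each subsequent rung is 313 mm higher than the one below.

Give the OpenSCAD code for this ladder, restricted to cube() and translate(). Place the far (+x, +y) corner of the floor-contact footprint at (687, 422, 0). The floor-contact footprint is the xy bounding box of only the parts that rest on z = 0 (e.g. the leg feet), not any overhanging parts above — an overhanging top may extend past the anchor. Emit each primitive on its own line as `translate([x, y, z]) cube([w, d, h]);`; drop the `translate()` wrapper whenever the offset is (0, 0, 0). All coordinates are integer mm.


// rung span = 404 - 2*43 = 318
// rung[k] z = 153 + k*313
translate([283, 379, 0]) cube([43, 43, 1311]);
translate([644, 379, 0]) cube([43, 43, 1311]);
translate([326, 379, 153]) cube([318, 43, 22]);
translate([326, 379, 466]) cube([318, 43, 22]);
translate([326, 379, 779]) cube([318, 43, 22]);
translate([326, 379, 1092]) cube([318, 43, 22]);


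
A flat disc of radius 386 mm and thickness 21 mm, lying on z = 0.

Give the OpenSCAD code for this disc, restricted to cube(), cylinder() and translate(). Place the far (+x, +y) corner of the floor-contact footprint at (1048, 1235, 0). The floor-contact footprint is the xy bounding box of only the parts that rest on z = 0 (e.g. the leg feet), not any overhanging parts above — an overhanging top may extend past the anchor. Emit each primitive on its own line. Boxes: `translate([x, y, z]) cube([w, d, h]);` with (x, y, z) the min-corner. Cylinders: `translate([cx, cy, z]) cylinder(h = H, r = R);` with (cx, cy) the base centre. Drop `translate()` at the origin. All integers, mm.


translate([662, 849, 0]) cylinder(h = 21, r = 386);


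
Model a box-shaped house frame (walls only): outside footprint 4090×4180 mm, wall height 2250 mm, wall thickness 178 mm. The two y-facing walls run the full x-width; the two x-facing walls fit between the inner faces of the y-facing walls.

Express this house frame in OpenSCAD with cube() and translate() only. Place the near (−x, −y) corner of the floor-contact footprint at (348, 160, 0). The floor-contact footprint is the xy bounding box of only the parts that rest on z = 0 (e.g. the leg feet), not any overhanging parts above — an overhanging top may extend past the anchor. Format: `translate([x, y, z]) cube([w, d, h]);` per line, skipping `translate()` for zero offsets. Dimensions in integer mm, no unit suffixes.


translate([348, 160, 0]) cube([4090, 178, 2250]);
translate([348, 4162, 0]) cube([4090, 178, 2250]);
translate([348, 338, 0]) cube([178, 3824, 2250]);
translate([4260, 338, 0]) cube([178, 3824, 2250]);


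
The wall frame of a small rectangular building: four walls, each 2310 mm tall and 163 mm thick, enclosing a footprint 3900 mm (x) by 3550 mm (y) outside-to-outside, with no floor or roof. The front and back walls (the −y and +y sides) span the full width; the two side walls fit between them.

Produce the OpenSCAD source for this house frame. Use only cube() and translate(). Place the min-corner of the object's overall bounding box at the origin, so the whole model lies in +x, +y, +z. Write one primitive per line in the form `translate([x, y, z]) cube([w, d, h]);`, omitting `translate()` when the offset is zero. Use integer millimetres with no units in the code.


cube([3900, 163, 2310]);
translate([0, 3387, 0]) cube([3900, 163, 2310]);
translate([0, 163, 0]) cube([163, 3224, 2310]);
translate([3737, 163, 0]) cube([163, 3224, 2310]);


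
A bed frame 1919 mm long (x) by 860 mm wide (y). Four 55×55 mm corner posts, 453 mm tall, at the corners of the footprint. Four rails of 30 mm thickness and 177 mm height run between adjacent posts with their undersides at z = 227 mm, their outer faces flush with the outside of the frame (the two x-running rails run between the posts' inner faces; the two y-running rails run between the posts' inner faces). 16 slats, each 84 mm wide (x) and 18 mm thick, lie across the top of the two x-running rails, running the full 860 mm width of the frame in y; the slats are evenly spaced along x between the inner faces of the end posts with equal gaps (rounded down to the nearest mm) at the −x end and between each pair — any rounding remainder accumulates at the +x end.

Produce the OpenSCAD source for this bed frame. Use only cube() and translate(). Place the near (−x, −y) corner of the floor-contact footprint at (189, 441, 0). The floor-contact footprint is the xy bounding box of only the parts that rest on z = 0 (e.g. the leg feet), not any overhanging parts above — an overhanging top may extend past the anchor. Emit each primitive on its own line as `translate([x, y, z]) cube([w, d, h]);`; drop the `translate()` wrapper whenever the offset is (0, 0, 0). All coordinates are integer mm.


translate([189, 441, 0]) cube([55, 55, 453]);
translate([189, 1246, 0]) cube([55, 55, 453]);
translate([2053, 441, 0]) cube([55, 55, 453]);
translate([2053, 1246, 0]) cube([55, 55, 453]);
translate([244, 441, 227]) cube([1809, 30, 177]);
translate([244, 1271, 227]) cube([1809, 30, 177]);
translate([189, 496, 227]) cube([30, 750, 177]);
translate([2078, 496, 227]) cube([30, 750, 177]);
translate([271, 441, 404]) cube([84, 860, 18]);
translate([382, 441, 404]) cube([84, 860, 18]);
translate([493, 441, 404]) cube([84, 860, 18]);
translate([604, 441, 404]) cube([84, 860, 18]);
translate([715, 441, 404]) cube([84, 860, 18]);
translate([826, 441, 404]) cube([84, 860, 18]);
translate([937, 441, 404]) cube([84, 860, 18]);
translate([1048, 441, 404]) cube([84, 860, 18]);
translate([1159, 441, 404]) cube([84, 860, 18]);
translate([1270, 441, 404]) cube([84, 860, 18]);
translate([1381, 441, 404]) cube([84, 860, 18]);
translate([1492, 441, 404]) cube([84, 860, 18]);
translate([1603, 441, 404]) cube([84, 860, 18]);
translate([1714, 441, 404]) cube([84, 860, 18]);
translate([1825, 441, 404]) cube([84, 860, 18]);
translate([1936, 441, 404]) cube([84, 860, 18]);


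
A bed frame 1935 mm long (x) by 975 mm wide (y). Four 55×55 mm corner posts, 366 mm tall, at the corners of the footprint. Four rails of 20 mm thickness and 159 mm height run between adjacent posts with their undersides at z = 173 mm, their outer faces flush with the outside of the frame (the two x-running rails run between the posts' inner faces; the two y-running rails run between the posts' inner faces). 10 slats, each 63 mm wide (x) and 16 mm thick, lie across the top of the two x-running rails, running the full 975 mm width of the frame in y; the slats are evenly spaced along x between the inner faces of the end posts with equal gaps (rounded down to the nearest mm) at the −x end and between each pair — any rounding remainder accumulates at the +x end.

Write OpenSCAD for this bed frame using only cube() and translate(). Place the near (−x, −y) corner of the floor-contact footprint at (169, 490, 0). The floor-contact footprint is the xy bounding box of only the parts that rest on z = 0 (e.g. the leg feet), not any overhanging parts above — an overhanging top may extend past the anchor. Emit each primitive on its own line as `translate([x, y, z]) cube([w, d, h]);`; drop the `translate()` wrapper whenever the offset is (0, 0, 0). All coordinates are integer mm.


translate([169, 490, 0]) cube([55, 55, 366]);
translate([169, 1410, 0]) cube([55, 55, 366]);
translate([2049, 490, 0]) cube([55, 55, 366]);
translate([2049, 1410, 0]) cube([55, 55, 366]);
translate([224, 490, 173]) cube([1825, 20, 159]);
translate([224, 1445, 173]) cube([1825, 20, 159]);
translate([169, 545, 173]) cube([20, 865, 159]);
translate([2084, 545, 173]) cube([20, 865, 159]);
translate([332, 490, 332]) cube([63, 975, 16]);
translate([503, 490, 332]) cube([63, 975, 16]);
translate([674, 490, 332]) cube([63, 975, 16]);
translate([845, 490, 332]) cube([63, 975, 16]);
translate([1016, 490, 332]) cube([63, 975, 16]);
translate([1187, 490, 332]) cube([63, 975, 16]);
translate([1358, 490, 332]) cube([63, 975, 16]);
translate([1529, 490, 332]) cube([63, 975, 16]);
translate([1700, 490, 332]) cube([63, 975, 16]);
translate([1871, 490, 332]) cube([63, 975, 16]);


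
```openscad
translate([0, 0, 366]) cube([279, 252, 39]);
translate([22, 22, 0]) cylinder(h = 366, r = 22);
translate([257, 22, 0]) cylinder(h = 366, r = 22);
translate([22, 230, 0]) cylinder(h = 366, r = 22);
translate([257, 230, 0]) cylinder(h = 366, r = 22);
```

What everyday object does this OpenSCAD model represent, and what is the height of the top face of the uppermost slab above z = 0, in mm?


A stool. The seat height is 405 mm.

A 279×252×39 slab at z = 366 on four corner cylinders — a stool. The seat top is 366 + 39 = 405 mm.


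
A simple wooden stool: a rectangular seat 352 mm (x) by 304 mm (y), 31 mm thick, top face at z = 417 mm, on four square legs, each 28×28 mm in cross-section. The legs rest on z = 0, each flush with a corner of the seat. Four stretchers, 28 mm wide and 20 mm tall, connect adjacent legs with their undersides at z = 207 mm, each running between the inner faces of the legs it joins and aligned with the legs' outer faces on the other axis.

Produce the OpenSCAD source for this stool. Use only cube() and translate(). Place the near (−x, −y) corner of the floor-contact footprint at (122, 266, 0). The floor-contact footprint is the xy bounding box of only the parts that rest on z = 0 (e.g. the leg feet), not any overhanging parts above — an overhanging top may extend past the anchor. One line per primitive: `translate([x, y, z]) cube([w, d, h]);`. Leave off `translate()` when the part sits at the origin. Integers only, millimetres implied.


translate([122, 266, 386]) cube([352, 304, 31]);
translate([122, 266, 0]) cube([28, 28, 386]);
translate([446, 266, 0]) cube([28, 28, 386]);
translate([122, 542, 0]) cube([28, 28, 386]);
translate([446, 542, 0]) cube([28, 28, 386]);
translate([150, 266, 207]) cube([296, 28, 20]);
translate([150, 542, 207]) cube([296, 28, 20]);
translate([122, 294, 207]) cube([28, 248, 20]);
translate([446, 294, 207]) cube([28, 248, 20]);


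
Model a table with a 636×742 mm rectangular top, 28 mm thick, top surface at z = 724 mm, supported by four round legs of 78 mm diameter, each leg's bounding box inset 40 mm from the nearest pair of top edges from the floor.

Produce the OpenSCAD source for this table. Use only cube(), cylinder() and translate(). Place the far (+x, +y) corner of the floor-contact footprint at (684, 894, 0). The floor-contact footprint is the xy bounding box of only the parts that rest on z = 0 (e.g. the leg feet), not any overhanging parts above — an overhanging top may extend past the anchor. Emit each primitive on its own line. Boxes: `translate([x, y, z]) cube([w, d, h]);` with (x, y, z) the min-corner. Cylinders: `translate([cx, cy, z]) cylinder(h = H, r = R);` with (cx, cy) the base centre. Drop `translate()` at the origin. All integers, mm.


translate([88, 192, 696]) cube([636, 742, 28]);
translate([167, 271, 0]) cylinder(h = 696, r = 39);
translate([645, 271, 0]) cylinder(h = 696, r = 39);
translate([167, 855, 0]) cylinder(h = 696, r = 39);
translate([645, 855, 0]) cylinder(h = 696, r = 39);


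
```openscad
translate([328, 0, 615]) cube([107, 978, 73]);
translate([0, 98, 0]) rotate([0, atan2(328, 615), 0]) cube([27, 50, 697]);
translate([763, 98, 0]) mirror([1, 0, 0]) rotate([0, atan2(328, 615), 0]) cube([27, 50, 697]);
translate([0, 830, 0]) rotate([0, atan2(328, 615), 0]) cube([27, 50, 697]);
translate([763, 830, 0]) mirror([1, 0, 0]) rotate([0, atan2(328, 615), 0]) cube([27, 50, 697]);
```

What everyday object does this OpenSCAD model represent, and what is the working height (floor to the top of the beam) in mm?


A sawhorse. The overall height is 688 mm.

A beam across two mirrored pairs of raked legs — a sawhorse. The beam's underside is at z = 615 (matching the legs' vertical rise in atan2(328, 615)) and the beam is 73 mm tall, so its top is at 615 + 73 = 688 mm. The raked legs top out at the beam's underside, so that is the highest point.


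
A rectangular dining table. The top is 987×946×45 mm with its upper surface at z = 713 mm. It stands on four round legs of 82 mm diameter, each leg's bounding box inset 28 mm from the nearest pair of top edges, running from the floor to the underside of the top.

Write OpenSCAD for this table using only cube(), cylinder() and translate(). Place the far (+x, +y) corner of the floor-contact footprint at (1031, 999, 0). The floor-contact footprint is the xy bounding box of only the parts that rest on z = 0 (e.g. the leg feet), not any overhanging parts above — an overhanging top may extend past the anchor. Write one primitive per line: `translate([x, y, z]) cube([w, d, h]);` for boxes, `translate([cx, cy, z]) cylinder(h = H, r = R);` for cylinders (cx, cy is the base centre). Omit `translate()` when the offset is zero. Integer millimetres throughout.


translate([72, 81, 668]) cube([987, 946, 45]);
translate([141, 150, 0]) cylinder(h = 668, r = 41);
translate([990, 150, 0]) cylinder(h = 668, r = 41);
translate([141, 958, 0]) cylinder(h = 668, r = 41);
translate([990, 958, 0]) cylinder(h = 668, r = 41);


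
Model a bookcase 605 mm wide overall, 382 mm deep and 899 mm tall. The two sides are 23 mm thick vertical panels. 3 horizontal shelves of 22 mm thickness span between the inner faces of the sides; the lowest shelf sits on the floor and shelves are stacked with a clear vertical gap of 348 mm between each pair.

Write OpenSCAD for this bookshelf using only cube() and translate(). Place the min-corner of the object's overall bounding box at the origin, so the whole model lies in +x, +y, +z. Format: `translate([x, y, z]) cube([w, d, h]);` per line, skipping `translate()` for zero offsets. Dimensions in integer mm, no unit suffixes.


cube([23, 382, 899]);
translate([582, 0, 0]) cube([23, 382, 899]);
translate([23, 0, 0]) cube([559, 382, 22]);
translate([23, 0, 370]) cube([559, 382, 22]);
translate([23, 0, 740]) cube([559, 382, 22]);


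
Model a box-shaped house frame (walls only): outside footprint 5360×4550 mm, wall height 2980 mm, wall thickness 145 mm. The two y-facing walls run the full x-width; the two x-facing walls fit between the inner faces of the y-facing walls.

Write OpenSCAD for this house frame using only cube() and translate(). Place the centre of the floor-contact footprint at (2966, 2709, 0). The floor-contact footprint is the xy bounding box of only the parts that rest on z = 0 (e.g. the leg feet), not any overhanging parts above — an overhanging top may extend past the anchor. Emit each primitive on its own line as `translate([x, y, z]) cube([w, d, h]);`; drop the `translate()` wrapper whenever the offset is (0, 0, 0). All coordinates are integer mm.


translate([286, 434, 0]) cube([5360, 145, 2980]);
translate([286, 4839, 0]) cube([5360, 145, 2980]);
translate([286, 579, 0]) cube([145, 4260, 2980]);
translate([5501, 579, 0]) cube([145, 4260, 2980]);


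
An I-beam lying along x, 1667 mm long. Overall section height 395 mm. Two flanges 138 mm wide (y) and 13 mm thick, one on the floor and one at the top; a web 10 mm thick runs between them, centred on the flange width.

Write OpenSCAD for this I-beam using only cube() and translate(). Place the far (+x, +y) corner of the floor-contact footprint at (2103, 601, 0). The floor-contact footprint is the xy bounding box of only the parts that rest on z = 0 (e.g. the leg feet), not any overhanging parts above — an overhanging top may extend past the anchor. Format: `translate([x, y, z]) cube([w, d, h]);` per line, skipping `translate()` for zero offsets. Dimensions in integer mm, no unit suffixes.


translate([436, 463, 0]) cube([1667, 138, 13]);
translate([436, 527, 13]) cube([1667, 10, 369]);
translate([436, 463, 382]) cube([1667, 138, 13]);


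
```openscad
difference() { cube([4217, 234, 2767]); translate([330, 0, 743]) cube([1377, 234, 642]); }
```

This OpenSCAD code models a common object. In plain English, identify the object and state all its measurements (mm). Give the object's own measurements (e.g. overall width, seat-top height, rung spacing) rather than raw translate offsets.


A wall 4217 mm long (x), 234 mm thick (y), 2767 mm tall, with a rectangular window opening cut through it. The opening is 1377 mm wide and 642 mm tall; its sill is at z = 743 mm and its near (−x) edge is 330 mm from the wall's −x end. The opening passes through the full wall thickness.


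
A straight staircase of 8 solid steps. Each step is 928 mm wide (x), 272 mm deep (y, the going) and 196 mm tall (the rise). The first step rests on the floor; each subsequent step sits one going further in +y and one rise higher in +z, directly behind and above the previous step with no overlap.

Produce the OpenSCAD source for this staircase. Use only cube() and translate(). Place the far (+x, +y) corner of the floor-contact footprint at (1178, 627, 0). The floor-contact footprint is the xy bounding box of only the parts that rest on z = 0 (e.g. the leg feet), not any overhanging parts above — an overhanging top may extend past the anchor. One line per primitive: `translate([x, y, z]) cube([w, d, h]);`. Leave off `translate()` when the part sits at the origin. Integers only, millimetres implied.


translate([250, 355, 0]) cube([928, 272, 196]);
translate([250, 627, 196]) cube([928, 272, 196]);
translate([250, 899, 392]) cube([928, 272, 196]);
translate([250, 1171, 588]) cube([928, 272, 196]);
translate([250, 1443, 784]) cube([928, 272, 196]);
translate([250, 1715, 980]) cube([928, 272, 196]);
translate([250, 1987, 1176]) cube([928, 272, 196]);
translate([250, 2259, 1372]) cube([928, 272, 196]);


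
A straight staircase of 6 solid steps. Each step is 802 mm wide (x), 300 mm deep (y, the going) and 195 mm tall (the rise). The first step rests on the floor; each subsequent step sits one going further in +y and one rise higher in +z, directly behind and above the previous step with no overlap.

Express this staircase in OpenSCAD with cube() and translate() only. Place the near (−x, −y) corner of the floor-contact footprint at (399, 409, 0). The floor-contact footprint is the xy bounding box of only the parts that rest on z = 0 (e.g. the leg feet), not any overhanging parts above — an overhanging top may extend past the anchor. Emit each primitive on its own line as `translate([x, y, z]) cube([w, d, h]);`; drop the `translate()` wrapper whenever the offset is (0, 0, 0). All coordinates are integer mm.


translate([399, 409, 0]) cube([802, 300, 195]);
translate([399, 709, 195]) cube([802, 300, 195]);
translate([399, 1009, 390]) cube([802, 300, 195]);
translate([399, 1309, 585]) cube([802, 300, 195]);
translate([399, 1609, 780]) cube([802, 300, 195]);
translate([399, 1909, 975]) cube([802, 300, 195]);


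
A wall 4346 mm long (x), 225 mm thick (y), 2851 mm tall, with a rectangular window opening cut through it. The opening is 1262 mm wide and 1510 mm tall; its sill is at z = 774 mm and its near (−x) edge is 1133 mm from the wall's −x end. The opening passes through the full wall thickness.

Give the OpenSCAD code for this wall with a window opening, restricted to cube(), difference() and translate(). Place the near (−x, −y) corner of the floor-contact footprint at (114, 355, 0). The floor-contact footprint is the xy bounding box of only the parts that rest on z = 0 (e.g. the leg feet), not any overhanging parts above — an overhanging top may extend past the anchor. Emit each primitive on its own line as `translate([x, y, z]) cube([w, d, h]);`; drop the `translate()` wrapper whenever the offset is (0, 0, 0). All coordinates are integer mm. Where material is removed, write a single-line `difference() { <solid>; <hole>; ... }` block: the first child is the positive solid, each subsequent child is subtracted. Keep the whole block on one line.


difference() { translate([114, 355, 0]) cube([4346, 225, 2851]); translate([1247, 355, 774]) cube([1262, 225, 1510]); }


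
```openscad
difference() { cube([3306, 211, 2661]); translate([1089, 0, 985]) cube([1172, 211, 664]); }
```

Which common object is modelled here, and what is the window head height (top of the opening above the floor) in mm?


A wall with a window opening. The window head height is 1649 mm.

A wall with a rectangular opening subtracted — a window. Sill at z = 985, opening 664 mm tall, so the head is at 985 + 664 = 1649 mm.


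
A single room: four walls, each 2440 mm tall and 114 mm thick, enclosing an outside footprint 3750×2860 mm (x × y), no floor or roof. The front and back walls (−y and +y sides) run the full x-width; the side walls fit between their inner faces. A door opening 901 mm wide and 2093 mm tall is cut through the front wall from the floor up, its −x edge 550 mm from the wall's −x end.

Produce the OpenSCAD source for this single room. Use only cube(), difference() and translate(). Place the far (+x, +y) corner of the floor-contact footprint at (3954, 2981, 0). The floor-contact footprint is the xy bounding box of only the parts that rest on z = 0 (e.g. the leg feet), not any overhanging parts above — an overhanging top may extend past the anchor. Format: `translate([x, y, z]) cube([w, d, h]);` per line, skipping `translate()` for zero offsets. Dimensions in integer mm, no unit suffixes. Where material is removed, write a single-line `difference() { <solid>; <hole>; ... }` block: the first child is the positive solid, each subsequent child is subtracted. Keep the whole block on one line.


difference() { translate([204, 121, 0]) cube([3750, 114, 2440]); translate([754, 121, 0]) cube([901, 114, 2093]); }
translate([204, 2867, 0]) cube([3750, 114, 2440]);
translate([204, 235, 0]) cube([114, 2632, 2440]);
translate([3840, 235, 0]) cube([114, 2632, 2440]);


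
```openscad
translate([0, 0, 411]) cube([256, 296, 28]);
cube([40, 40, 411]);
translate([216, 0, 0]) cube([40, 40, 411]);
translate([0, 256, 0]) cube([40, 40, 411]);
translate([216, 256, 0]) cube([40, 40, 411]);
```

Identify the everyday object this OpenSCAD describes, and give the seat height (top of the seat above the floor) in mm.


A stool. The seat height is 439 mm.

A 256×296×28 slab at z = 411 on four corner posts — a stool. The seat top is 411 + 28 = 439 mm.


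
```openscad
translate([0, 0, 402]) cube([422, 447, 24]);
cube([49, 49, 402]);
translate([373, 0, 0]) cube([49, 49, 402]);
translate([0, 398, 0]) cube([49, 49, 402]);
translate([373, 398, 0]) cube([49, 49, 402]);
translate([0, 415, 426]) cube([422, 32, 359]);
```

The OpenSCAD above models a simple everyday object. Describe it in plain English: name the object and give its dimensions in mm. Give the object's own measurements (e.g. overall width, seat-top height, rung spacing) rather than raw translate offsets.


A chair. The seat is a 422×447×24 mm slab with its top at z = 426 mm, on four 49×49 mm corner legs (flush with the seat edges, standing on z = 0). A flat backrest 32 mm thick, 359 mm tall, spans the full seat width and rises from the seat top along its +y edge, rear face flush with the rear of the seat.


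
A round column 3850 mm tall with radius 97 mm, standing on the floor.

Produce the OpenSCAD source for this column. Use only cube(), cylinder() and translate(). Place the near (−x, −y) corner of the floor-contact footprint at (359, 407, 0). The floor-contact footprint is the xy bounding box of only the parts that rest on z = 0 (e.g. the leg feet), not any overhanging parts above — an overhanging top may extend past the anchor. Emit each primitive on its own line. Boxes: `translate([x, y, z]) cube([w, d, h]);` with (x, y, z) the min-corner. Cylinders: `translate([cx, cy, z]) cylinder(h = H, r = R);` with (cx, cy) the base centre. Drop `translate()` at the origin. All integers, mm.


translate([456, 504, 0]) cylinder(h = 3850, r = 97);


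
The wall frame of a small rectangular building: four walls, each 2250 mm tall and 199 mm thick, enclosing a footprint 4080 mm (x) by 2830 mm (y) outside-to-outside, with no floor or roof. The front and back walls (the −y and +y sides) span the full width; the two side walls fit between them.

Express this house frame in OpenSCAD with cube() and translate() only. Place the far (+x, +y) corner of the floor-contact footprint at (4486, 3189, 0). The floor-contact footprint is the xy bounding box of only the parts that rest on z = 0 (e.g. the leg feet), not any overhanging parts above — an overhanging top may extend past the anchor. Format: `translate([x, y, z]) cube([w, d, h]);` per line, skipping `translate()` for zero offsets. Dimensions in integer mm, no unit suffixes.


translate([406, 359, 0]) cube([4080, 199, 2250]);
translate([406, 2990, 0]) cube([4080, 199, 2250]);
translate([406, 558, 0]) cube([199, 2432, 2250]);
translate([4287, 558, 0]) cube([199, 2432, 2250]);


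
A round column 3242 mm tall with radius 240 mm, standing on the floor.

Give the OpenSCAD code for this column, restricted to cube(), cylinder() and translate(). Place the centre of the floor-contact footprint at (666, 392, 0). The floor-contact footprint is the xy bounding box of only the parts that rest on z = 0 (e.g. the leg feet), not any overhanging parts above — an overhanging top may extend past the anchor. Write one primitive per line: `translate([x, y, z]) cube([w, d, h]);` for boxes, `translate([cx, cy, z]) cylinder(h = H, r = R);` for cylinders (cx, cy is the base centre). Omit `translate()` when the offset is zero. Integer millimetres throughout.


translate([666, 392, 0]) cylinder(h = 3242, r = 240);


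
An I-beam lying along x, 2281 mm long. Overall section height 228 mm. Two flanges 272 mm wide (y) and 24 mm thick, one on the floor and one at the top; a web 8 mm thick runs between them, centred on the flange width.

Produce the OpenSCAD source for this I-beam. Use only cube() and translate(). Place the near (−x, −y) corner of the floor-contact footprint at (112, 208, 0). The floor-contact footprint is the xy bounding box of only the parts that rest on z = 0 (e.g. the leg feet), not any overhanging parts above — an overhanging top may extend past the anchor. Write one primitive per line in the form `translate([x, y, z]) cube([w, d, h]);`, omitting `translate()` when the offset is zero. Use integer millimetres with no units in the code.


translate([112, 208, 0]) cube([2281, 272, 24]);
translate([112, 340, 24]) cube([2281, 8, 180]);
translate([112, 208, 204]) cube([2281, 272, 24]);


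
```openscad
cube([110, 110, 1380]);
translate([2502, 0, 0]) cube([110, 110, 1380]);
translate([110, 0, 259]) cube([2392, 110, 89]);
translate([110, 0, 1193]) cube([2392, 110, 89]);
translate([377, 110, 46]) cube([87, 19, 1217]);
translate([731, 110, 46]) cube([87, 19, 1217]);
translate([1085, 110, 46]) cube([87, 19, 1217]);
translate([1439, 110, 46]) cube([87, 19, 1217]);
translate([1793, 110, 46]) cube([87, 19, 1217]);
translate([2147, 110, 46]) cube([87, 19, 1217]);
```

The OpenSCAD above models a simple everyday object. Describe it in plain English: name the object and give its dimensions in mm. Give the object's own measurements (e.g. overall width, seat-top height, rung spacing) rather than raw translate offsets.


A fence section. Two 110×110 mm posts, 1380 mm tall, stand on the floor with a clear span of 2392 mm between their inner faces. Two horizontal rails of 110×89 mm section span the gap between the posts with their undersides at z = 259 mm and z = 1193 mm, flush with the posts' −y face. 6 pickets, each 87 mm wide, 19 mm thick and 1217 mm tall, are fixed to the +y face of the rails with their bottoms at z = 46 mm, spaced across the span with a 267 mm gap after the −x post and between neighbouring pickets, with 268 mm left before the +x post.


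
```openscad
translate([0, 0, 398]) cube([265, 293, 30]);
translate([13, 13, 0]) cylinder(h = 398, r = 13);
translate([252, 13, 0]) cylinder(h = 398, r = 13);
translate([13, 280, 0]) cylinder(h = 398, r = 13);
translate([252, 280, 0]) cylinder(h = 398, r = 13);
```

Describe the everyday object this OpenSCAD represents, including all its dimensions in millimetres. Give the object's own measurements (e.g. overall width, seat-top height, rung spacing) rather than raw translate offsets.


A four-legged stool. The seat is a 265×293×30 mm slab whose top surface is at z = 428 mm; four round legs, each 26 mm in diameter, run from the floor (z = 0) to the underside of the seat, each leg's axis is inset half a diameter from the nearest pair of seat edges (so the leg's bounding box is flush with the corner).


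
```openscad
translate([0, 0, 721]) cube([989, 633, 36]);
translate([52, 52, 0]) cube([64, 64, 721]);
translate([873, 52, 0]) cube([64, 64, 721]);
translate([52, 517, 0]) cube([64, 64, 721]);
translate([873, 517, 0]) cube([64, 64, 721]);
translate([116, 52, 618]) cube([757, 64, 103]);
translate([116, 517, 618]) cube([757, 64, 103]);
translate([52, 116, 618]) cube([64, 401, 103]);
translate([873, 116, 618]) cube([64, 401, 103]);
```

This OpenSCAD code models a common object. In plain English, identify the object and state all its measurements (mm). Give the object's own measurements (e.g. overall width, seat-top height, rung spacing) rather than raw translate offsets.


A table: top 989 mm (x) × 633 mm (y), 36 mm thick, upper face at z = 757 mm, on four 64×64 mm square legs, each inset 52 mm from the nearest pair of top edges from z = 0 to the bottom of the top. Four apron rails, 64 mm thick and 103 mm tall, run between adjacent legs with their top edges flush with the underside of the top and their outer faces flush with the legs' outer faces.


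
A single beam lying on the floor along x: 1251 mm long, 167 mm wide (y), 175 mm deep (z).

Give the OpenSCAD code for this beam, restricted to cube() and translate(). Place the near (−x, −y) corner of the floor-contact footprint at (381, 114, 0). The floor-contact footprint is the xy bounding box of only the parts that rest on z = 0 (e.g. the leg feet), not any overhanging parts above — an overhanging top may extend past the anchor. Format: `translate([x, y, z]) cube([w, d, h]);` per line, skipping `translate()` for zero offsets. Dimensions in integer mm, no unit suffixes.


translate([381, 114, 0]) cube([1251, 167, 175]);


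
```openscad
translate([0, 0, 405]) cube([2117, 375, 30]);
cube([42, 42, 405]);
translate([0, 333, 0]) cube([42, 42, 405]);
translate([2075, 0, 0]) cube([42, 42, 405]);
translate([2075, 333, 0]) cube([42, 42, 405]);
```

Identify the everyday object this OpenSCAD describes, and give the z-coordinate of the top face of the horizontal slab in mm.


A bench. The seat-top height is 435 mm.

A long slab on four corner posts — a bench. The slab sits at z = 405 with thickness 30, so the top is 405 + 30 = 435 mm.


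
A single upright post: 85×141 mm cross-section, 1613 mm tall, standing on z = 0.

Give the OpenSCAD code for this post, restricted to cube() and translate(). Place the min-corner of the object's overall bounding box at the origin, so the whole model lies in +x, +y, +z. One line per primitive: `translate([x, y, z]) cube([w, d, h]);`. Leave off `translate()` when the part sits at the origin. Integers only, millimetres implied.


cube([85, 141, 1613]);


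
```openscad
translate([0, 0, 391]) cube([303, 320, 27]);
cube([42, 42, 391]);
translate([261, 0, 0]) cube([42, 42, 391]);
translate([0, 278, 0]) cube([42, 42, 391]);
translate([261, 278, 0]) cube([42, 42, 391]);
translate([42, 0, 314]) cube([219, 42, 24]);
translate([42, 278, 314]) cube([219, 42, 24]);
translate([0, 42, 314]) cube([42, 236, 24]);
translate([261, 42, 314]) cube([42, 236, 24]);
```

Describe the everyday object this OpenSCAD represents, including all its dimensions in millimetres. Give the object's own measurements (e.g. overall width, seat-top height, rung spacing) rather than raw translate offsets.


A simple wooden stool: a rectangular seat 303 mm (x) by 320 mm (y), 27 mm thick, top face at z = 418 mm, on four square legs, each 42×42 mm in cross-section. The legs rest on z = 0, each flush with a corner of the seat. Four stretchers, 42 mm wide and 24 mm tall, connect adjacent legs with their undersides at z = 314 mm, each running between the inner faces of the legs it joins and aligned with the legs' outer faces on the other axis.


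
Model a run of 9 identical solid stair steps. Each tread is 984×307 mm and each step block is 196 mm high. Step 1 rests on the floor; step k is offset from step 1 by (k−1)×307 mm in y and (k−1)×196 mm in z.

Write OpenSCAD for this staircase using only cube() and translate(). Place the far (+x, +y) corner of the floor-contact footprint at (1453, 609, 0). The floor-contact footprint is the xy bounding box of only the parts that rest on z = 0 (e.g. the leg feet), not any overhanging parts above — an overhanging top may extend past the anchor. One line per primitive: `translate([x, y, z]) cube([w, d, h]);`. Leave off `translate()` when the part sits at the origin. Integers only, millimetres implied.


translate([469, 302, 0]) cube([984, 307, 196]);
translate([469, 609, 196]) cube([984, 307, 196]);
translate([469, 916, 392]) cube([984, 307, 196]);
translate([469, 1223, 588]) cube([984, 307, 196]);
translate([469, 1530, 784]) cube([984, 307, 196]);
translate([469, 1837, 980]) cube([984, 307, 196]);
translate([469, 2144, 1176]) cube([984, 307, 196]);
translate([469, 2451, 1372]) cube([984, 307, 196]);
translate([469, 2758, 1568]) cube([984, 307, 196]);


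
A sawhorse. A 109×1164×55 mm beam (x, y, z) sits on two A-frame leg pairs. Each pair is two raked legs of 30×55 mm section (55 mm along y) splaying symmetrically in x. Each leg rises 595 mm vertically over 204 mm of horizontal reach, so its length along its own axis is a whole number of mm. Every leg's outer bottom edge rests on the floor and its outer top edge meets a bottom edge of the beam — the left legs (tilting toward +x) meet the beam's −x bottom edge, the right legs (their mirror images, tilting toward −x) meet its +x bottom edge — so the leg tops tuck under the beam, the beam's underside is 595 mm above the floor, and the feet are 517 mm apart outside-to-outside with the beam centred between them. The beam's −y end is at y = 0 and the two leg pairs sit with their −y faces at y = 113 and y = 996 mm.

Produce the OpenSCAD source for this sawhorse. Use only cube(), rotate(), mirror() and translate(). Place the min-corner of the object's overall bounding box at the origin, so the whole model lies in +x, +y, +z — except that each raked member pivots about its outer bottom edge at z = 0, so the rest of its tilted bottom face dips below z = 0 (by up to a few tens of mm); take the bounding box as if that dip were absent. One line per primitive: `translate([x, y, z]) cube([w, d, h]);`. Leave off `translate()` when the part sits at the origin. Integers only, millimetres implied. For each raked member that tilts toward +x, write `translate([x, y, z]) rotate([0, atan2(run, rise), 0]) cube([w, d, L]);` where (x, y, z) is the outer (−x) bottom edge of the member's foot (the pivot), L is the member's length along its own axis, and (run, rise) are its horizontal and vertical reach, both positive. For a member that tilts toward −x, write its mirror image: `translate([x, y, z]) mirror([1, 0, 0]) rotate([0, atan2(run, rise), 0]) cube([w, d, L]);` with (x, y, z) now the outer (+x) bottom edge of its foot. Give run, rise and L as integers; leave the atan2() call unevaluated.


translate([204, 0, 595]) cube([109, 1164, 55]);
translate([0, 113, 0]) rotate([0, atan2(204, 595), 0]) cube([30, 55, 629]);
translate([517, 113, 0]) mirror([1, 0, 0]) rotate([0, atan2(204, 595), 0]) cube([30, 55, 629]);
translate([0, 996, 0]) rotate([0, atan2(204, 595), 0]) cube([30, 55, 629]);
translate([517, 996, 0]) mirror([1, 0, 0]) rotate([0, atan2(204, 595), 0]) cube([30, 55, 629]);


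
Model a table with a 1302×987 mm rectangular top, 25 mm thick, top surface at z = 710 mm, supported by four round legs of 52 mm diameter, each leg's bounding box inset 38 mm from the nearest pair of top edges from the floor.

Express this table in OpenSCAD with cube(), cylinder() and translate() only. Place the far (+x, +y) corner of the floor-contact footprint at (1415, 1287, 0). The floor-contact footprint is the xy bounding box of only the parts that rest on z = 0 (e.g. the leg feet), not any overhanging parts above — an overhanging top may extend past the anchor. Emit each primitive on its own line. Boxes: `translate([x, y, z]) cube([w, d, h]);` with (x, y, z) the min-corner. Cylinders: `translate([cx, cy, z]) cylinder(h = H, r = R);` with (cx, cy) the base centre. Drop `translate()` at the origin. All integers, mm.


// leg_h = 710 - 25 = 685
translate([151, 338, 685]) cube([1302, 987, 25]);
translate([215, 402, 0]) cylinder(h = 685, r = 26);
translate([1389, 402, 0]) cylinder(h = 685, r = 26);
translate([215, 1261, 0]) cylinder(h = 685, r = 26);
translate([1389, 1261, 0]) cylinder(h = 685, r = 26);
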